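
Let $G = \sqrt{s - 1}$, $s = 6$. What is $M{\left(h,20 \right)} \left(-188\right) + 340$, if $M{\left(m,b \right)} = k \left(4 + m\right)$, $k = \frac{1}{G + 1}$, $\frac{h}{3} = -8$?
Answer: $-600 + 940 \sqrt{5} \approx 1501.9$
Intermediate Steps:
$h = -24$ ($h = 3 \left(-8\right) = -24$)
$G = \sqrt{5}$ ($G = \sqrt{6 - 1} = \sqrt{5} \approx 2.2361$)
$k = \frac{1}{1 + \sqrt{5}}$ ($k = \frac{1}{\sqrt{5} + 1} = \frac{1}{1 + \sqrt{5}} \approx 0.30902$)
$M{\left(m,b \right)} = \left(4 + m\right) \left(- \frac{1}{4} + \frac{\sqrt{5}}{4}\right)$ ($M{\left(m,b \right)} = \left(- \frac{1}{4} + \frac{\sqrt{5}}{4}\right) \left(4 + m\right) = \left(4 + m\right) \left(- \frac{1}{4} + \frac{\sqrt{5}}{4}\right)$)
$M{\left(h,20 \right)} \left(-188\right) + 340 = \left(-1 + \sqrt{5} - -6 + \frac{1}{4} \left(-24\right) \sqrt{5}\right) \left(-188\right) + 340 = \left(-1 + \sqrt{5} + 6 - 6 \sqrt{5}\right) \left(-188\right) + 340 = \left(5 - 5 \sqrt{5}\right) \left(-188\right) + 340 = \left(-940 + 940 \sqrt{5}\right) + 340 = -600 + 940 \sqrt{5}$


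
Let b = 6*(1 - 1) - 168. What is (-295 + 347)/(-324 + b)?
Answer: -13/123 ≈ -0.10569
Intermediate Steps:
b = -168 (b = 6*0 - 168 = 0 - 168 = -168)
(-295 + 347)/(-324 + b) = (-295 + 347)/(-324 - 168) = 52/(-492) = 52*(-1/492) = -13/123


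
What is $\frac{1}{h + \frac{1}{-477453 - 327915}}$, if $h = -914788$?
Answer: $- \frac{805368}{736740981985} \approx -1.0931 \cdot 10^{-6}$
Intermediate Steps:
$\frac{1}{h + \frac{1}{-477453 - 327915}} = \frac{1}{-914788 + \frac{1}{-477453 - 327915}} = \frac{1}{-914788 + \frac{1}{-805368}} = \frac{1}{-914788 - \frac{1}{805368}} = \frac{1}{- \frac{736740981985}{805368}} = - \frac{805368}{736740981985}$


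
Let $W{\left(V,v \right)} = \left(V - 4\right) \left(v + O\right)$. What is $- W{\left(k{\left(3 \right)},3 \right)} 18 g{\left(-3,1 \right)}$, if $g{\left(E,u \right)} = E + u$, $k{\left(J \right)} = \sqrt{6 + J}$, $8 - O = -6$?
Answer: $-612$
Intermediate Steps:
$O = 14$ ($O = 8 - -6 = 8 + 6 = 14$)
$W{\left(V,v \right)} = \left(-4 + V\right) \left(14 + v\right)$ ($W{\left(V,v \right)} = \left(V - 4\right) \left(v + 14\right) = \left(-4 + V\right) \left(14 + v\right)$)
$- W{\left(k{\left(3 \right)},3 \right)} 18 g{\left(-3,1 \right)} = - \left(-56 - 12 + 14 \sqrt{6 + 3} + \sqrt{6 + 3} \cdot 3\right) 18 \left(-3 + 1\right) = - \left(-56 - 12 + 14 \sqrt{9} + \sqrt{9} \cdot 3\right) 18 \left(-2\right) = - \left(-56 - 12 + 14 \cdot 3 + 3 \cdot 3\right) 18 \left(-2\right) = - \left(-56 - 12 + 42 + 9\right) 18 \left(-2\right) = - \left(-17\right) 18 \left(-2\right) = - \left(-306\right) \left(-2\right) = \left(-1\right) 612 = -612$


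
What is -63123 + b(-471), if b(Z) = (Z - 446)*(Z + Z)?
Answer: 800691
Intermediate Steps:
b(Z) = 2*Z*(-446 + Z) (b(Z) = (-446 + Z)*(2*Z) = 2*Z*(-446 + Z))
-63123 + b(-471) = -63123 + 2*(-471)*(-446 - 471) = -63123 + 2*(-471)*(-917) = -63123 + 863814 = 800691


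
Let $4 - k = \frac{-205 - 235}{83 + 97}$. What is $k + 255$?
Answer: $\frac{2353}{9} \approx 261.44$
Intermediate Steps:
$k = \frac{58}{9}$ ($k = 4 - \frac{-205 - 235}{83 + 97} = 4 - - \frac{440}{180} = 4 - \left(-440\right) \frac{1}{180} = 4 - - \frac{22}{9} = 4 + \frac{22}{9} = \frac{58}{9} \approx 6.4444$)
$k + 255 = \frac{58}{9} + 255 = \frac{2353}{9}$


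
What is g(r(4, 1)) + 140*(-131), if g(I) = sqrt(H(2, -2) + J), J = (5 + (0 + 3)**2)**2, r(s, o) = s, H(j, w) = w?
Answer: -18340 + sqrt(194) ≈ -18326.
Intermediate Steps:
J = 196 (J = (5 + 3**2)**2 = (5 + 9)**2 = 14**2 = 196)
g(I) = sqrt(194) (g(I) = sqrt(-2 + 196) = sqrt(194))
g(r(4, 1)) + 140*(-131) = sqrt(194) + 140*(-131) = sqrt(194) - 18340 = -18340 + sqrt(194)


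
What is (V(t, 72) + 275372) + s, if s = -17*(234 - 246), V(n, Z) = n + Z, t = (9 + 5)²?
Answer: 275844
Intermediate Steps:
t = 196 (t = 14² = 196)
V(n, Z) = Z + n
s = 204 (s = -17*(-12) = 204)
(V(t, 72) + 275372) + s = ((72 + 196) + 275372) + 204 = (268 + 275372) + 204 = 275640 + 204 = 275844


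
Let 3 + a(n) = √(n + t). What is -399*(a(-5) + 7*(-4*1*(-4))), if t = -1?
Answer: -43491 - 399*I*√6 ≈ -43491.0 - 977.35*I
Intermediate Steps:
a(n) = -3 + √(-1 + n) (a(n) = -3 + √(n - 1) = -3 + √(-1 + n))
-399*(a(-5) + 7*(-4*1*(-4))) = -399*((-3 + √(-1 - 5)) + 7*(-4*1*(-4))) = -399*((-3 + √(-6)) + 7*(-4*(-4))) = -399*((-3 + I*√6) + 7*16) = -399*((-3 + I*√6) + 112) = -399*(109 + I*√6) = -43491 - 399*I*√6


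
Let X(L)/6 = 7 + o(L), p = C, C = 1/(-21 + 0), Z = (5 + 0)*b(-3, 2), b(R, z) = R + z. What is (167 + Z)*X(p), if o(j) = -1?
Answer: 5832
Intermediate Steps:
Z = -5 (Z = (5 + 0)*(-3 + 2) = 5*(-1) = -5)
C = -1/21 (C = 1/(-21) = -1/21 ≈ -0.047619)
p = -1/21 ≈ -0.047619
X(L) = 36 (X(L) = 6*(7 - 1) = 6*6 = 36)
(167 + Z)*X(p) = (167 - 5)*36 = 162*36 = 5832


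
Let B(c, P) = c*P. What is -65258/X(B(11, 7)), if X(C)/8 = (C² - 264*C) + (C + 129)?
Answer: 32629/56772 ≈ 0.57474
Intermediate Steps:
B(c, P) = P*c
X(C) = 1032 - 2104*C + 8*C² (X(C) = 8*((C² - 264*C) + (C + 129)) = 8*((C² - 264*C) + (129 + C)) = 8*(129 + C² - 263*C) = 1032 - 2104*C + 8*C²)
-65258/X(B(11, 7)) = -65258/(1032 - 14728*11 + 8*(7*11)²) = -65258/(1032 - 2104*77 + 8*77²) = -65258/(1032 - 162008 + 8*5929) = -65258/(1032 - 162008 + 47432) = -65258/(-113544) = -65258*(-1/113544) = 32629/56772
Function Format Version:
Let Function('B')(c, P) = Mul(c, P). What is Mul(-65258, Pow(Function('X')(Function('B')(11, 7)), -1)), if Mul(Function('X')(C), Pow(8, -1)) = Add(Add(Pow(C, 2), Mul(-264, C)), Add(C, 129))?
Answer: Rational(32629, 56772) ≈ 0.57474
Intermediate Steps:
Function('B')(c, P) = Mul(P, c)
Function('X')(C) = Add(1032, Mul(-2104, C), Mul(8, Pow(C, 2))) (Function('X')(C) = Mul(8, Add(Add(Pow(C, 2), Mul(-264, C)), Add(C, 129))) = Mul(8, Add(Add(Pow(C, 2), Mul(-264, C)), Add(129, C))) = Mul(8, Add(129, Pow(C, 2), Mul(-263, C))) = Add(1032, Mul(-2104, C), Mul(8, Pow(C, 2))))
Mul(-65258, Pow(Function('X')(Function('B')(11, 7)), -1)) = Mul(-65258, Pow(Add(1032, Mul(-2104, Mul(7, 11)), Mul(8, Pow(Mul(7, 11), 2))), -1)) = Mul(-65258, Pow(Add(1032, Mul(-2104, 77), Mul(8, Pow(77, 2))), -1)) = Mul(-65258, Pow(Add(1032, -162008, Mul(8, 5929)), -1)) = Mul(-65258, Pow(Add(1032, -162008, 47432), -1)) = Mul(-65258, Pow(-113544, -1)) = Mul(-65258, Rational(-1, 113544)) = Rational(32629, 56772)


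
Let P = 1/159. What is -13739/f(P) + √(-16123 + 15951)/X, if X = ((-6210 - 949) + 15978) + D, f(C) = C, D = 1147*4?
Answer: -2184501 + 2*I*√43/13407 ≈ -2.1845e+6 + 0.00097821*I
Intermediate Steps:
P = 1/159 ≈ 0.0062893
D = 4588
X = 13407 (X = ((-6210 - 949) + 15978) + 4588 = (-7159 + 15978) + 4588 = 8819 + 4588 = 13407)
-13739/f(P) + √(-16123 + 15951)/X = -13739/1/159 + √(-16123 + 15951)/13407 = -13739*159 + √(-172)*(1/13407) = -2184501 + (2*I*√43)*(1/13407) = -2184501 + 2*I*√43/13407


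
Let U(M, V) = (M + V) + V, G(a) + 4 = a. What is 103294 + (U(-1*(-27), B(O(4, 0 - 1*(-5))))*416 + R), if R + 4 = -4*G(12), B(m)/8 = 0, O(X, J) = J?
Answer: 114490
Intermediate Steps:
G(a) = -4 + a
B(m) = 0 (B(m) = 8*0 = 0)
R = -36 (R = -4 - 4*(-4 + 12) = -4 - 4*8 = -4 - 32 = -36)
U(M, V) = M + 2*V
103294 + (U(-1*(-27), B(O(4, 0 - 1*(-5))))*416 + R) = 103294 + ((-1*(-27) + 2*0)*416 - 36) = 103294 + ((27 + 0)*416 - 36) = 103294 + (27*416 - 36) = 103294 + (11232 - 36) = 103294 + 11196 = 114490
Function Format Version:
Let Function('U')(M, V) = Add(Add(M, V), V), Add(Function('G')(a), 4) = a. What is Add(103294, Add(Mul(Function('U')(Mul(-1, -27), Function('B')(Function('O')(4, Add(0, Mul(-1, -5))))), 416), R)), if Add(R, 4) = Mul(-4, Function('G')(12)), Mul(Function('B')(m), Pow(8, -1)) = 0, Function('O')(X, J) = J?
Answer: 114490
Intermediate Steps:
Function('G')(a) = Add(-4, a)
Function('B')(m) = 0 (Function('B')(m) = Mul(8, 0) = 0)
R = -36 (R = Add(-4, Mul(-4, Add(-4, 12))) = Add(-4, Mul(-4, 8)) = Add(-4, -32) = -36)
Function('U')(M, V) = Add(M, Mul(2, V))
Add(103294, Add(Mul(Function('U')(Mul(-1, -27), Function('B')(Function('O')(4, Add(0, Mul(-1, -5))))), 416), R)) = Add(103294, Add(Mul(Add(Mul(-1, -27), Mul(2, 0)), 416), -36)) = Add(103294, Add(Mul(Add(27, 0), 416), -36)) = Add(103294, Add(Mul(27, 416), -36)) = Add(103294, Add(11232, -36)) = Add(103294, 11196) = 114490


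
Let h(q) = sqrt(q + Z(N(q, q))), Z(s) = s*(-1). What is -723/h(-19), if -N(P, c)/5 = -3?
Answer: 723*I*sqrt(34)/34 ≈ 123.99*I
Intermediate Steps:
N(P, c) = 15 (N(P, c) = -5*(-3) = 15)
Z(s) = -s
h(q) = sqrt(-15 + q) (h(q) = sqrt(q - 1*15) = sqrt(q - 15) = sqrt(-15 + q))
-723/h(-19) = -723/sqrt(-15 - 19) = -723*(-I*sqrt(34)/34) = -(-723)*I*sqrt(34)/34 = 723*I*sqrt(34)/34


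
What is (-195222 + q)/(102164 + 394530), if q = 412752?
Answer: 108765/248347 ≈ 0.43796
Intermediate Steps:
(-195222 + q)/(102164 + 394530) = (-195222 + 412752)/(102164 + 394530) = 217530/496694 = 217530*(1/496694) = 108765/248347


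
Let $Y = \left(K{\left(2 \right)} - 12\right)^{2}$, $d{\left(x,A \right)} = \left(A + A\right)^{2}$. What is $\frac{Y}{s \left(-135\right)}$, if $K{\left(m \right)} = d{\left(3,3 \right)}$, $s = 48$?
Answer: $- \frac{4}{45} \approx -0.088889$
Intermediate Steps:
$d{\left(x,A \right)} = 4 A^{2}$ ($d{\left(x,A \right)} = \left(2 A\right)^{2} = 4 A^{2}$)
$K{\left(m \right)} = 36$ ($K{\left(m \right)} = 4 \cdot 3^{2} = 4 \cdot 9 = 36$)
$Y = 576$ ($Y = \left(36 - 12\right)^{2} = 24^{2} = 576$)
$\frac{Y}{s \left(-135\right)} = \frac{576}{48 \left(-135\right)} = \frac{576}{-6480} = 576 \left(- \frac{1}{6480}\right) = - \frac{4}{45}$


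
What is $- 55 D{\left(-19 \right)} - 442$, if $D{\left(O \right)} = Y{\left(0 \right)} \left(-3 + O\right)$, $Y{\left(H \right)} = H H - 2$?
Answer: $-2862$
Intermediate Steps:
$Y{\left(H \right)} = -2 + H^{2}$ ($Y{\left(H \right)} = H^{2} - 2 = -2 + H^{2}$)
$D{\left(O \right)} = 6 - 2 O$ ($D{\left(O \right)} = \left(-2 + 0^{2}\right) \left(-3 + O\right) = \left(-2 + 0\right) \left(-3 + O\right) = - 2 \left(-3 + O\right) = 6 - 2 O$)
$- 55 D{\left(-19 \right)} - 442 = - 55 \left(6 - -38\right) - 442 = - 55 \left(6 + 38\right) - 442 = \left(-55\right) 44 - 442 = -2420 - 442 = -2862$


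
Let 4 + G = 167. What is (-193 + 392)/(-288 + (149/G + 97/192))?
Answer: -6227904/8968829 ≈ -0.69439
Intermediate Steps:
G = 163 (G = -4 + 167 = 163)
(-193 + 392)/(-288 + (149/G + 97/192)) = (-193 + 392)/(-288 + (149/163 + 97/192)) = 199/(-288 + (149*(1/163) + 97*(1/192))) = 199/(-288 + (149/163 + 97/192)) = 199/(-288 + 44419/31296) = 199/(-8968829/31296) = 199*(-31296/8968829) = -6227904/8968829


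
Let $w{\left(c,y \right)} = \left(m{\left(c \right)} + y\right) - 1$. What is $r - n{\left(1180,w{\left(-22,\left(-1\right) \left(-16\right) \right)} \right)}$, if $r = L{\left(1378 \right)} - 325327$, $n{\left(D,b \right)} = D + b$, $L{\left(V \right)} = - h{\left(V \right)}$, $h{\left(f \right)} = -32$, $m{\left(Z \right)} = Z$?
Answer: $-326468$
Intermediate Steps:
$L{\left(V \right)} = 32$ ($L{\left(V \right)} = \left(-1\right) \left(-32\right) = 32$)
$w{\left(c,y \right)} = -1 + c + y$ ($w{\left(c,y \right)} = \left(c + y\right) - 1 = -1 + c + y$)
$r = -325295$ ($r = 32 - 325327 = -325295$)
$r - n{\left(1180,w{\left(-22,\left(-1\right) \left(-16\right) \right)} \right)} = -325295 - \left(1180 - 7\right) = -325295 - 1173 = -326468$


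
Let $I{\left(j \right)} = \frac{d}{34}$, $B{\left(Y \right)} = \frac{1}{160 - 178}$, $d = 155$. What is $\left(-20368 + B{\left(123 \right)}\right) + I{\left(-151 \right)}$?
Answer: $- \frac{3115615}{153} \approx -20364.0$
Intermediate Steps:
$B{\left(Y \right)} = - \frac{1}{18}$ ($B{\left(Y \right)} = \frac{1}{-18} = - \frac{1}{18}$)
$I{\left(j \right)} = \frac{155}{34}$
$\left(-20368 + B{\left(123 \right)}\right) + I{\left(-151 \right)} = \left(-20368 - \frac{1}{18}\right) + \frac{155}{34} = - \frac{366625}{18} + \frac{155}{34} = - \frac{3115615}{153}$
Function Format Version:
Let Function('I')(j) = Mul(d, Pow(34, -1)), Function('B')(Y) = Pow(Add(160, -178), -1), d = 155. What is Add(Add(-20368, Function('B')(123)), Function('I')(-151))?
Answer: Rational(-3115615, 153) ≈ -20364.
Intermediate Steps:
Function('B')(Y) = Rational(-1, 18) (Function('B')(Y) = Pow(-18, -1) = Rational(-1, 18))
Function('I')(j) = Rational(155, 34) (Function('I')(j) = Mul(155, Pow(34, -1)) = Mul(155, Rational(1, 34)) = Rational(155, 34))
Add(Add(-20368, Function('B')(123)), Function('I')(-151)) = Add(Add(-20368, Rational(-1, 18)), Rational(155, 34)) = Add(Rational(-366625, 18), Rational(155, 34)) = Rational(-3115615, 153)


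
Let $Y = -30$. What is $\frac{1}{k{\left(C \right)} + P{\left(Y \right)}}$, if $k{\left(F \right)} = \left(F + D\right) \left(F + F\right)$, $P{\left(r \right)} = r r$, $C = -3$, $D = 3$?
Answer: $\frac{1}{900} \approx 0.0011111$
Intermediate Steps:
$P{\left(r \right)} = r^{2}$
$k{\left(F \right)} = 2 F \left(3 + F\right)$ ($k{\left(F \right)} = \left(F + 3\right) \left(F + F\right) = \left(3 + F\right) 2 F = 2 F \left(3 + F\right)$)
$\frac{1}{k{\left(C \right)} + P{\left(Y \right)}} = \frac{1}{2 \left(-3\right) \left(3 - 3\right) + \left(-30\right)^{2}} = \frac{1}{2 \left(-3\right) 0 + 900} = \frac{1}{0 + 900} = \frac{1}{900}$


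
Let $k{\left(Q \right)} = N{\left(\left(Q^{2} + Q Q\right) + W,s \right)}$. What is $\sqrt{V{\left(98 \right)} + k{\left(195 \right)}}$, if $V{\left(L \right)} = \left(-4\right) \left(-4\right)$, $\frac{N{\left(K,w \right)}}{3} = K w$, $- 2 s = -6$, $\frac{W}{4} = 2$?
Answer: $\sqrt{684538} \approx 827.37$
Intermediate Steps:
$W = 8$ ($W = 4 \cdot 2 = 8$)
$s = 3$ ($s = \left(- \frac{1}{2}\right) \left(-6\right) = 3$)
$N{\left(K,w \right)} = 3 K w$
$V{\left(L \right)} = 16$
$k{\left(Q \right)} = 72 + 18 Q^{2}$ ($k{\left(Q \right)} = 3 \left(\left(Q^{2} + Q Q\right) + 8\right) 3 = 3 \left(\left(Q^{2} + Q^{2}\right) + 8\right) 3 = 3 \left(2 Q^{2} + 8\right) 3 = 3 \left(8 + 2 Q^{2}\right) 3 = 72 + 18 Q^{2}$)
$\sqrt{V{\left(98 \right)} + k{\left(195 \right)}} = \sqrt{16 + \left(72 + 18 \cdot 195^{2}\right)} = \sqrt{16 + \left(72 + 18 \cdot 38025\right)} = \sqrt{16 + \left(72 + 684450\right)} = \sqrt{16 + 684522} = \sqrt{684538}$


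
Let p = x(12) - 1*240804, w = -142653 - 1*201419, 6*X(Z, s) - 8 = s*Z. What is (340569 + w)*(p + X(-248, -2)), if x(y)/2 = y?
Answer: 843158088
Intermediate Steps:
x(y) = 2*y
X(Z, s) = 4/3 + Z*s/6 (X(Z, s) = 4/3 + (s*Z)/6 = 4/3 + (Z*s)/6 = 4/3 + Z*s/6)
w = -344072 (w = -142653 - 201419 = -344072)
p = -240780 (p = 2*12 - 1*240804 = 24 - 240804 = -240780)
(340569 + w)*(p + X(-248, -2)) = (340569 - 344072)*(-240780 + (4/3 + (⅙)*(-248)*(-2))) = -3503*(-240780 + (4/3 + 248/3)) = -3503*(-240780 + 84) = -3503*(-240696) = 843158088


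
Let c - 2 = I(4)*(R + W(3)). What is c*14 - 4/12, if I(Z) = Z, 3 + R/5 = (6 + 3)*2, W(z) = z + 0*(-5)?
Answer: 13187/3 ≈ 4395.7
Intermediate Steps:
W(z) = z (W(z) = z + 0 = z)
R = 75 (R = -15 + 5*((6 + 3)*2) = -15 + 5*(9*2) = -15 + 5*18 = -15 + 90 = 75)
c = 314 (c = 2 + 4*(75 + 3) = 2 + 4*78 = 2 + 312 = 314)
c*14 - 4/12 = 314*14 - 4/12 = 4396 - 4*1/12 = 4396 - 1/3 = 13187/3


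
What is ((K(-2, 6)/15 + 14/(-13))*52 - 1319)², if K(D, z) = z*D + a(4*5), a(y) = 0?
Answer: 50168889/25 ≈ 2.0068e+6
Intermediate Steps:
K(D, z) = D*z (K(D, z) = z*D + 0 = D*z + 0 = D*z)
((K(-2, 6)/15 + 14/(-13))*52 - 1319)² = ((-2*6/15 + 14/(-13))*52 - 1319)² = ((-12*1/15 + 14*(-1/13))*52 - 1319)² = ((-⅘ - 14/13)*52 - 1319)² = (-122/65*52 - 1319)² = (-488/5 - 1319)² = (-7083/5)² = 50168889/25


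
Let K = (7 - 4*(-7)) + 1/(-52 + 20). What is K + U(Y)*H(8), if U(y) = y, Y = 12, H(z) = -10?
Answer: -2721/32 ≈ -85.031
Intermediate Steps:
K = 1119/32 (K = (7 + 28) + 1/(-32) = 35 - 1/32 = 1119/32 ≈ 34.969)
K + U(Y)*H(8) = 1119/32 + 12*(-10) = 1119/32 - 120 = -2721/32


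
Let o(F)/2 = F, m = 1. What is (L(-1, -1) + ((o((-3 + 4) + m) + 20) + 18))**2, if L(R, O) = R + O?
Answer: 1600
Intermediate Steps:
o(F) = 2*F
L(R, O) = O + R
(L(-1, -1) + ((o((-3 + 4) + m) + 20) + 18))**2 = ((-1 - 1) + ((2*((-3 + 4) + 1) + 20) + 18))**2 = (-2 + ((2*(1 + 1) + 20) + 18))**2 = (-2 + ((2*2 + 20) + 18))**2 = (-2 + ((4 + 20) + 18))**2 = (-2 + (24 + 18))**2 = (-2 + 42)**2 = 40**2 = 1600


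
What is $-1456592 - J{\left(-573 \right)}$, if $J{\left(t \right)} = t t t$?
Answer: $186675925$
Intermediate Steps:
$J{\left(t \right)} = t^{3}$ ($J{\left(t \right)} = t^{2} t = t^{3}$)
$-1456592 - J{\left(-573 \right)} = -1456592 - \left(-573\right)^{3} = -1456592 - -188132517 = -1456592 + 188132517 = 186675925$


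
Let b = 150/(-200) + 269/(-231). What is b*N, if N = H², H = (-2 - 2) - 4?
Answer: -28304/231 ≈ -122.53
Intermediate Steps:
b = -1769/924 (b = 150*(-1/200) + 269*(-1/231) = -¾ - 269/231 = -1769/924 ≈ -1.9145)
H = -8 (H = -4 - 4 = -8)
N = 64 (N = (-8)² = 64)
b*N = -1769/924*64 = -28304/231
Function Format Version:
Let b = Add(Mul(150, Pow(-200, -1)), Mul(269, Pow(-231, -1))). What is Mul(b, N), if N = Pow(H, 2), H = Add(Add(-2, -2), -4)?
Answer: Rational(-28304, 231) ≈ -122.53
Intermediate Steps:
b = Rational(-1769, 924) (b = Add(Mul(150, Rational(-1, 200)), Mul(269, Rational(-1, 231))) = Add(Rational(-3, 4), Rational(-269, 231)) = Rational(-1769, 924) ≈ -1.9145)
H = -8 (H = Add(-4, -4) = -8)
N = 64 (N = Pow(-8, 2) = 64)
Mul(b, N) = Mul(Rational(-1769, 924), 64) = Rational(-28304, 231)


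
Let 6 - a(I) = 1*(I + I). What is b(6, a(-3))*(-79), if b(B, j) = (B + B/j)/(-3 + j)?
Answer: -1027/18 ≈ -57.056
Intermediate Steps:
a(I) = 6 - 2*I (a(I) = 6 - (I + I) = 6 - 2*I)
b(B, j) = (B + B/j)/(-3 + j)
b(6, a(-3))*(-79) = (6*(1 + (6 - 2*(-3)))/((6 - 2*(-3))*(-3 + (6 - 2*(-3)))))*(-79) = (6*(1 + (6 + 6))/((6 + 6)*(-3 + (6 + 6))))*(-79) = (6*(1 + 12)/(12*(-3 + 12)))*(-79) = (6*(1/12)*13/9)*(-79) = (6*(1/12)*(⅑)*13)*(-79) = (13/18)*(-79) = -1027/18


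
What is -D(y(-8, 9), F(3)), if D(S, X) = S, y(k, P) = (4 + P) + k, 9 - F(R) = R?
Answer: -5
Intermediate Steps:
F(R) = 9 - R
y(k, P) = 4 + P + k
-D(y(-8, 9), F(3)) = -(4 + 9 - 8) = -1*5 = -5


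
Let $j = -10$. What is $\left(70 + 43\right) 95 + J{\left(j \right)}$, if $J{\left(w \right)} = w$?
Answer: $10725$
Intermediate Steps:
$\left(70 + 43\right) 95 + J{\left(j \right)} = \left(70 + 43\right) 95 - 10 = 113 \cdot 95 - 10 = 10735 - 10 = 10725$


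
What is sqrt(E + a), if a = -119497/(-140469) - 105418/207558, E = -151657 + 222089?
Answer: sqrt(3771125453583873402446)/231392577 ≈ 265.39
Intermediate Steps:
E = 70432
a = 237966602/694177731 (a = -119497*(-1/140469) - 105418*1/207558 = 17071/20067 - 52709/103779 = 237966602/694177731 ≈ 0.34280)
sqrt(E + a) = sqrt(70432 + 237966602/694177731) = sqrt(48892563916394/694177731) = sqrt(3771125453583873402446)/231392577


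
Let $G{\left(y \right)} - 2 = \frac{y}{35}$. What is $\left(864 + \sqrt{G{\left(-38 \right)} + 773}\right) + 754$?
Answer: $1618 + \frac{\sqrt{948045}}{35} \approx 1645.8$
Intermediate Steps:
$G{\left(y \right)} = 2 + \frac{y}{35}$
$\left(864 + \sqrt{G{\left(-38 \right)} + 773}\right) + 754 = \left(864 + \sqrt{\left(2 + \frac{1}{35} \left(-38\right)\right) + 773}\right) + 754 = \left(864 + \sqrt{\left(2 - \frac{38}{35}\right) + 773}\right) + 754 = \left(864 + \sqrt{\frac{32}{35} + 773}\right) + 754 = \left(864 + \sqrt{\frac{27087}{35}}\right) + 754 = \left(864 + \frac{\sqrt{948045}}{35}\right) + 754 = 1618 + \frac{\sqrt{948045}}{35}$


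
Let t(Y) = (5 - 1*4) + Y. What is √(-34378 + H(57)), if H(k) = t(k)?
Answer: 4*I*√2145 ≈ 185.26*I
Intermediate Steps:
t(Y) = 1 + Y (t(Y) = (5 - 4) + Y = 1 + Y)
H(k) = 1 + k
√(-34378 + H(57)) = √(-34378 + (1 + 57)) = √(-34378 + 58) = √(-34320) = 4*I*√2145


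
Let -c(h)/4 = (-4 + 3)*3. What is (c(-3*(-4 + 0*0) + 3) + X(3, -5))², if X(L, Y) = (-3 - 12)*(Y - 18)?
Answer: 127449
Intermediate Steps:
X(L, Y) = 270 - 15*Y (X(L, Y) = -15*(-18 + Y) = 270 - 15*Y)
c(h) = 12 (c(h) = -4*(-4 + 3)*3 = -(-4)*3 = -4*(-3) = 12)
(c(-3*(-4 + 0*0) + 3) + X(3, -5))² = (12 + (270 - 15*(-5)))² = (12 + (270 + 75))² = (12 + 345)² = 357² = 127449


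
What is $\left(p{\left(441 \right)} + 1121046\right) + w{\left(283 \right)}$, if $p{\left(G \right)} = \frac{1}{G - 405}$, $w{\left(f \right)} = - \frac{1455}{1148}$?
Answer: $\frac{2895658616}{2583} \approx 1.121 \cdot 10^{6}$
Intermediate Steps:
$w{\left(f \right)} = - \frac{1455}{1148}$ ($w{\left(f \right)} = \left(-1455\right) \frac{1}{1148} = - \frac{1455}{1148}$)
$p{\left(G \right)} = \frac{1}{-405 + G}$
$\left(p{\left(441 \right)} + 1121046\right) + w{\left(283 \right)} = \left(\frac{1}{-405 + 441} + 1121046\right) - \frac{1455}{1148} = \left(\frac{1}{36} + 1121046\right) - \frac{1455}{1148} = \frac{40357657}{36} - \frac{1455}{1148} = \frac{2895658616}{2583}$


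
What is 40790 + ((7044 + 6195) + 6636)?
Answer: 60665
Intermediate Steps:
40790 + ((7044 + 6195) + 6636) = 40790 + (13239 + 6636) = 40790 + 19875 = 60665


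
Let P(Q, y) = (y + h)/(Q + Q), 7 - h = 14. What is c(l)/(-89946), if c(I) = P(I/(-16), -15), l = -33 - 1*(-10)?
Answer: 88/1034379 ≈ 8.5075e-5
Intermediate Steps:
h = -7 (h = 7 - 1*14 = 7 - 14 = -7)
l = -23 (l = -33 + 10 = -23)
P(Q, y) = (-7 + y)/(2*Q) (P(Q, y) = (y - 7)/(Q + Q) = (-7 + y)/((2*Q)) = (-7 + y)*(1/(2*Q)) = (-7 + y)/(2*Q))
c(I) = 176/I (c(I) = (-7 - 15)/(2*((I/(-16)))) = (½)*(-22)/(I*(-1/16)) = (½)*(-22)/(-I/16) = (½)*(-16/I)*(-22) = 176/I)
c(l)/(-89946) = (176/(-23))/(-89946) = (176*(-1/23))*(-1/89946) = -176/23*(-1/89946) = 88/1034379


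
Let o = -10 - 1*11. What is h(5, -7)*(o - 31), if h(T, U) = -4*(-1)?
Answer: -208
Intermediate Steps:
h(T, U) = 4
o = -21 (o = -10 - 11 = -21)
h(5, -7)*(o - 31) = 4*(-21 - 31) = 4*(-52) = -208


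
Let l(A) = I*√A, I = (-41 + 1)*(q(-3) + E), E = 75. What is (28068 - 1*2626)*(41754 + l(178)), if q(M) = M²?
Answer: 1062305268 - 85485120*√178 ≈ -7.8209e+7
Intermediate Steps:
I = -3360 (I = (-41 + 1)*((-3)² + 75) = -40*(9 + 75) = -40*84 = -3360)
l(A) = -3360*√A
(28068 - 1*2626)*(41754 + l(178)) = (28068 - 1*2626)*(41754 - 3360*√178) = (28068 - 2626)*(41754 - 3360*√178) = 25442*(41754 - 3360*√178) = 1062305268 - 85485120*√178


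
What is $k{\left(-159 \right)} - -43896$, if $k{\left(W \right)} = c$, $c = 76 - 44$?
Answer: $43928$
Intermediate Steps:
$c = 32$ ($c = 76 - 44 = 32$)
$k{\left(W \right)} = 32$
$k{\left(-159 \right)} - -43896 = 32 - -43896 = 32 + 43896 = 43928$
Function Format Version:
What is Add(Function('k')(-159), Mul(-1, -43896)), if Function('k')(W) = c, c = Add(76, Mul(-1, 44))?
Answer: 43928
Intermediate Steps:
c = 32 (c = Add(76, -44) = 32)
Function('k')(W) = 32
Add(Function('k')(-159), Mul(-1, -43896)) = Add(32, Mul(-1, -43896)) = Add(32, 43896) = 43928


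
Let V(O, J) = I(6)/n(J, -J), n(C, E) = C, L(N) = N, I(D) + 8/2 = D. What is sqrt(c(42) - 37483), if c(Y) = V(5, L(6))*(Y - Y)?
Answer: I*sqrt(37483) ≈ 193.61*I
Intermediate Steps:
I(D) = -4 + D
V(O, J) = 2/J (V(O, J) = (-4 + 6)/J = 2/J)
c(Y) = 0 (c(Y) = (2/6)*(Y - Y) = (2*(1/6))*0 = (1/3)*0 = 0)
sqrt(c(42) - 37483) = sqrt(0 - 37483) = sqrt(-37483) = I*sqrt(37483)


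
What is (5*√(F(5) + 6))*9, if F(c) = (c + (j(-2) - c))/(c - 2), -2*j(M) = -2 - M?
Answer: 45*√6 ≈ 110.23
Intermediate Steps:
j(M) = 1 + M/2 (j(M) = -(-2 - M)/2 = 1 + M/2)
F(c) = 0 (F(c) = (c + ((1 + (½)*(-2)) - c))/(c - 2) = (c + ((1 - 1) - c))/(-2 + c) = (c + (0 - c))/(-2 + c) = (c - c)/(-2 + c) = 0/(-2 + c) = 0)
(5*√(F(5) + 6))*9 = (5*√(0 + 6))*9 = (5*√6)*9 = 45*√6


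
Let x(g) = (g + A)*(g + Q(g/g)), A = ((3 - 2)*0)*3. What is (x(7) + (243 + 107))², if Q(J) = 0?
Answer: 159201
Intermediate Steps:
A = 0 (A = (1*0)*3 = 0*3 = 0)
x(g) = g² (x(g) = (g + 0)*(g + 0) = g*g = g²)
(x(7) + (243 + 107))² = (7² + (243 + 107))² = (49 + 350)² = 399² = 159201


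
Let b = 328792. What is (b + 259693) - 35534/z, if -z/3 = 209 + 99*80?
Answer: 14351419229/24387 ≈ 5.8849e+5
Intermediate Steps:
z = -24387 (z = -3*(209 + 99*80) = -3*(209 + 7920) = -3*8129 = -24387)
(b + 259693) - 35534/z = (328792 + 259693) - 35534/(-24387) = 588485 - 35534*(-1/24387) = 588485 + 35534/24387 = 14351419229/24387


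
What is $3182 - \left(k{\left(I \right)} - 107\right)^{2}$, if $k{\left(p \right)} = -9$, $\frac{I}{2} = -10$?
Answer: $-10274$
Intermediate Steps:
$I = -20$ ($I = 2 \left(-10\right) = -20$)
$3182 - \left(k{\left(I \right)} - 107\right)^{2} = 3182 - \left(-9 - 107\right)^{2} = 3182 - \left(-116\right)^{2} = 3182 - 13456 = -10274$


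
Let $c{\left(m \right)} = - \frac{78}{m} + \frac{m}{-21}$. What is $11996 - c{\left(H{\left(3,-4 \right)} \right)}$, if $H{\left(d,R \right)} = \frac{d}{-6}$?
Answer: $\frac{497279}{42} \approx 11840.0$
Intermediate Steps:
$H{\left(d,R \right)} = - \frac{d}{6}$ ($H{\left(d,R \right)} = d \left(- \frac{1}{6}\right) = - \frac{d}{6}$)
$c{\left(m \right)} = - \frac{78}{m} - \frac{m}{21}$ ($c{\left(m \right)} = - \frac{78}{m} + m \left(- \frac{1}{21}\right) = - \frac{78}{m} - \frac{m}{21}$)
$11996 - c{\left(H{\left(3,-4 \right)} \right)} = 11996 - \left(- \frac{78}{\left(- \frac{1}{6}\right) 3} - \frac{\left(- \frac{1}{6}\right) 3}{21}\right) = 11996 - \left(- \frac{78}{- \frac{1}{2}} - - \frac{1}{42}\right) = 11996 - \left(\left(-78\right) \left(-2\right) + \frac{1}{42}\right) = 11996 - \left(156 + \frac{1}{42}\right) = 11996 - \frac{6553}{42} = \frac{497279}{42}$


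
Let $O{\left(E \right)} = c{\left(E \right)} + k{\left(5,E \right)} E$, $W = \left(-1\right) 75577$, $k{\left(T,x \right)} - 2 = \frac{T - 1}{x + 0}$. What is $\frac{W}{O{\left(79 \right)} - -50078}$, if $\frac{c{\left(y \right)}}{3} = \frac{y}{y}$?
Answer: $- \frac{75577}{50243} \approx -1.5042$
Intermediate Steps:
$k{\left(T,x \right)} = 2 + \frac{-1 + T}{x}$ ($k{\left(T,x \right)} = 2 + \frac{T - 1}{x + 0} = 2 + \frac{-1 + T}{x}$)
$c{\left(y \right)} = 3$ ($c{\left(y \right)} = 3 \frac{y}{y} = 3 \cdot 1 = 3$)
$W = -75577$
$O{\left(E \right)} = 7 + 2 E$ ($O{\left(E \right)} = 3 + \frac{-1 + 5 + 2 E}{E} E = 3 + \frac{4 + 2 E}{E} E = 3 + \left(4 + 2 E\right) = 7 + 2 E$)
$\frac{W}{O{\left(79 \right)} - -50078} = - \frac{75577}{\left(7 + 2 \cdot 79\right) - -50078} = - \frac{75577}{\left(7 + 158\right) + 50078} = - \frac{75577}{165 + 50078} = - \frac{75577}{50243}$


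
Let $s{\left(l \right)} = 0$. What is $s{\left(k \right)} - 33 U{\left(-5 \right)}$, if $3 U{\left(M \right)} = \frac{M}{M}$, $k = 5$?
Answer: $-11$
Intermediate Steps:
$U{\left(M \right)} = \frac{1}{3}$ ($U{\left(M \right)} = \frac{M \frac{1}{M}}{3} = \frac{1}{3} \cdot 1 = \frac{1}{3}$)
$s{\left(k \right)} - 33 U{\left(-5 \right)} = 0 - 11 = -11$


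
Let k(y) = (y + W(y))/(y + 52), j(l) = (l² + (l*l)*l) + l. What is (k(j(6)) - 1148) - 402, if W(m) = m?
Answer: -239992/155 ≈ -1548.3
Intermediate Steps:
j(l) = l + l² + l³ (j(l) = (l² + l²*l) + l = (l² + l³) + l = l + l² + l³)
k(y) = 2*y/(52 + y) (k(y) = (y + y)/(y + 52) = (2*y)/(52 + y) = 2*y/(52 + y))
(k(j(6)) - 1148) - 402 = (2*(6*(1 + 6 + 6²))/(52 + 6*(1 + 6 + 6²)) - 1148) - 402 = (2*(6*(1 + 6 + 36))/(52 + 6*(1 + 6 + 36)) - 1148) - 402 = (2*(6*43)/(52 + 6*43) - 1148) - 402 = (2*258/(52 + 258) - 1148) - 402 = (2*258/310 - 1148) - 402 = (2*258*(1/310) - 1148) - 402 = (258/155 - 1148) - 402 = -177682/155 - 402 = -239992/155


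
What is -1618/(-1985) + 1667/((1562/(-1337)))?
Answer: -4421598999/3100570 ≈ -1426.1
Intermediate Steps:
-1618/(-1985) + 1667/((1562/(-1337))) = -1618*(-1/1985) + 1667/((1562*(-1/1337))) = 1618/1985 + 1667/(-1562/1337) = 1618/1985 + 1667*(-1337/1562) = 1618/1985 - 2228779/1562 = -4421598999/3100570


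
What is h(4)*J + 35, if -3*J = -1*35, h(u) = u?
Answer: 245/3 ≈ 81.667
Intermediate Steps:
J = 35/3 (J = -(-1)*35/3 = -⅓*(-35) = 35/3 ≈ 11.667)
h(4)*J + 35 = 4*(35/3) + 35 = 140/3 + 35 = 245/3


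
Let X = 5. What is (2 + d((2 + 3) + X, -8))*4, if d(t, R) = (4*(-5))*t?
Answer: -792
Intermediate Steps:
d(t, R) = -20*t
(2 + d((2 + 3) + X, -8))*4 = (2 - 20*((2 + 3) + 5))*4 = (2 - 20*(5 + 5))*4 = (2 - 20*10)*4 = (2 - 200)*4 = -198*4 = -792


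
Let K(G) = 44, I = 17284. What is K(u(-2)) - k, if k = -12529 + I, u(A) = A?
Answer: -4711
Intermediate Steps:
k = 4755 (k = -12529 + 17284 = 4755)
K(u(-2)) - k = 44 - 1*4755 = 44 - 4755 = -4711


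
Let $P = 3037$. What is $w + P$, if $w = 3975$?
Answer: $7012$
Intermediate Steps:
$w + P = 3975 + 3037 = 7012$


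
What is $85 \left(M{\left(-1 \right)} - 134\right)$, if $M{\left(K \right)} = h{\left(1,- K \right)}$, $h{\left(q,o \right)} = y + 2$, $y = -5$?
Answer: $-11645$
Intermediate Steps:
$h{\left(q,o \right)} = -3$ ($h{\left(q,o \right)} = -5 + 2 = -3$)
$M{\left(K \right)} = -3$
$85 \left(M{\left(-1 \right)} - 134\right) = 85 \left(-3 - 134\right) = 85 \left(-137\right) = -11645$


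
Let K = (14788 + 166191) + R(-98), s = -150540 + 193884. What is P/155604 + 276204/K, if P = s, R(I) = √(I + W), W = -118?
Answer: 766488309174456/424713320385319 - 1657224*I*√6/32753398657 ≈ 1.8047 - 0.00012394*I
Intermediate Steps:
s = 43344
R(I) = √(-118 + I) (R(I) = √(I - 118) = √(-118 + I))
P = 43344
K = 180979 + 6*I*√6 (K = (14788 + 166191) + √(-118 - 98) = 180979 + √(-216) = 180979 + 6*I*√6 ≈ 1.8098e+5 + 14.697*I)
P/155604 + 276204/K = 43344/155604 + 276204/(180979 + 6*I*√6) = 43344*(1/155604) + 276204/(180979 + 6*I*√6) = 3612/12967 + 276204/(180979 + 6*I*√6)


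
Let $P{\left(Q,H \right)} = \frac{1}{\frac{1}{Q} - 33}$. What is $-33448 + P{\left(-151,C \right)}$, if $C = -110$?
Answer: $- \frac{166704983}{4984} \approx -33448.0$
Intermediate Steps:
$P{\left(Q,H \right)} = \frac{1}{-33 + \frac{1}{Q}}$
$-33448 + P{\left(-151,C \right)} = -33448 - - \frac{151}{-1 + 33 \left(-151\right)} = -33448 - - \frac{151}{-1 - 4983} = -33448 - - \frac{151}{-4984} = -33448 - \left(-151\right) \left(- \frac{1}{4984}\right) = -33448 - \frac{151}{4984} = - \frac{166704983}{4984}$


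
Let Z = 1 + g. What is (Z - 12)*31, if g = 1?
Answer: -310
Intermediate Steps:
Z = 2 (Z = 1 + 1 = 2)
(Z - 12)*31 = (2 - 12)*31 = -10*31 = -310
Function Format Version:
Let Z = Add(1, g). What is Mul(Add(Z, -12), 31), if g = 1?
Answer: -310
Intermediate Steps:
Z = 2 (Z = Add(1, 1) = 2)
Mul(Add(Z, -12), 31) = Mul(Add(2, -12), 31) = Mul(-10, 31) = -310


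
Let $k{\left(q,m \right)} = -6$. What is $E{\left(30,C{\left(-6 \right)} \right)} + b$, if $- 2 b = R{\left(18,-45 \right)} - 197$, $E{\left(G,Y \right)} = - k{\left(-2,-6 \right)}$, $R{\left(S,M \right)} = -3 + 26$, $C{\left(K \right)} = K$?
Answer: $93$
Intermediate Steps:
$R{\left(S,M \right)} = 23$
$E{\left(G,Y \right)} = 6$ ($E{\left(G,Y \right)} = \left(-1\right) \left(-6\right) = 6$)
$b = 87$ ($b = - \frac{23 - 197}{2} = \left(- \frac{1}{2}\right) \left(-174\right) = 87$)
$E{\left(30,C{\left(-6 \right)} \right)} + b = 6 + 87 = 93$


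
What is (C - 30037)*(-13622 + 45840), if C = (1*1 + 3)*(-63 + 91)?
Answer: -964123650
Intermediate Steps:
C = 112 (C = (1 + 3)*28 = 4*28 = 112)
(C - 30037)*(-13622 + 45840) = (112 - 30037)*(-13622 + 45840) = -29925*32218 = -964123650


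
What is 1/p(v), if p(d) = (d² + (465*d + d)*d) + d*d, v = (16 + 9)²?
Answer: 1/182812500 ≈ 5.4701e-9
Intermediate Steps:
v = 625 (v = 25² = 625)
p(d) = 468*d² (p(d) = (d² + (466*d)*d) + d² = (d² + 466*d²) + d² = 467*d² + d² = 468*d²)
1/p(v) = 1/(468*625²) = 1/(468*390625) = 1/182812500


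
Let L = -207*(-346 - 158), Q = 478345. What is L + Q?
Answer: 582673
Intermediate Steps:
L = 104328 (L = -207*(-504) = 104328)
L + Q = 104328 + 478345 = 582673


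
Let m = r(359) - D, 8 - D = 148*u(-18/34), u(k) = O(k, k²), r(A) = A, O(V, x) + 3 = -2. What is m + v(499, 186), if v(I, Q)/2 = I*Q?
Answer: 185239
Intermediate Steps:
O(V, x) = -5 (O(V, x) = -3 - 2 = -5)
v(I, Q) = 2*I*Q (v(I, Q) = 2*(I*Q) = 2*I*Q)
u(k) = -5
D = 748 (D = 8 - 148*(-5) = 8 - 1*(-740) = 8 + 740 = 748)
m = -389 (m = 359 - 1*748 = 359 - 748 = -389)
m + v(499, 186) = -389 + 2*499*186 = -389 + 185628 = 185239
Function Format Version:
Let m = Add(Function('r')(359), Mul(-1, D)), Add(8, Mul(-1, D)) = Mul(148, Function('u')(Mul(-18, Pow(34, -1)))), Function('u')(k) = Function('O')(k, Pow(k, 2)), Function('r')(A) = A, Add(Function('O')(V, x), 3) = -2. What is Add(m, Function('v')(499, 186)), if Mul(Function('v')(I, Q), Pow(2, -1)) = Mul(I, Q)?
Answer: 185239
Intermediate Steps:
Function('O')(V, x) = -5 (Function('O')(V, x) = Add(-3, -2) = -5)
Function('v')(I, Q) = Mul(2, I, Q) (Function('v')(I, Q) = Mul(2, Mul(I, Q)) = Mul(2, I, Q))
Function('u')(k) = -5
D = 748 (D = Add(8, Mul(-1, Mul(148, -5))) = Add(8, Mul(-1, -740)) = Add(8, 740) = 748)
m = -389 (m = Add(359, Mul(-1, 748)) = Add(359, -748) = -389)
Add(m, Function('v')(499, 186)) = Add(-389, Mul(2, 499, 186)) = Add(-389, 185628) = 185239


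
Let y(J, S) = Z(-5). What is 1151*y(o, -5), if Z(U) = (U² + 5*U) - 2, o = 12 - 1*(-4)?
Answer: -2302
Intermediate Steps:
o = 16 (o = 12 + 4 = 16)
Z(U) = -2 + U² + 5*U
y(J, S) = -2 (y(J, S) = -2 + (-5)² + 5*(-5) = -2 + 25 - 25 = -2)
1151*y(o, -5) = 1151*(-2) = -2302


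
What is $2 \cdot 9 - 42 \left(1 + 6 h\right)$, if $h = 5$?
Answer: $-1284$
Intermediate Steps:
$2 \cdot 9 - 42 \left(1 + 6 h\right) = 2 \cdot 9 - 42 \left(1 + 6 \cdot 5\right) = 18 - 42 \left(1 + 30\right) = 18 - 1302 = -1284$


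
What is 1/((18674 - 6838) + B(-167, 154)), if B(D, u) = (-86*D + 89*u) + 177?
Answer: 1/40081 ≈ 2.4949e-5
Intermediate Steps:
B(D, u) = 177 - 86*D + 89*u
1/((18674 - 6838) + B(-167, 154)) = 1/((18674 - 6838) + (177 - 86*(-167) + 89*154)) = 1/(11836 + (177 + 14362 + 13706)) = 1/(11836 + 28245) = 1/40081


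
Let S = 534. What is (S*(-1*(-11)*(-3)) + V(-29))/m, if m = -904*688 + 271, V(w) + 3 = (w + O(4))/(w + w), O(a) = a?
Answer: 1022225/36057498 ≈ 0.028350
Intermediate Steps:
V(w) = -3 + (4 + w)/(2*w) (V(w) = -3 + (w + 4)/(w + w) = -3 + (4 + w)/((2*w)) = -3 + (4 + w)*(1/(2*w)) = -3 + (4 + w)/(2*w))
m = -621681 (m = -621952 + 271 = -621681)
(S*(-1*(-11)*(-3)) + V(-29))/m = (534*(-1*(-11)*(-3)) + (-5/2 + 2/(-29)))/(-621681) = (534*(11*(-3)) + (-5/2 + 2*(-1/29)))*(-1/621681) = (534*(-33) + (-5/2 - 2/29))*(-1/621681) = (-17622 - 149/58)*(-1/621681) = -1022225/58*(-1/621681) = 1022225/36057498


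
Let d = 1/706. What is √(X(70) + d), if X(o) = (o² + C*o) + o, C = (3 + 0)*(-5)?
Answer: √1953869826/706 ≈ 62.610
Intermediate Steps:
C = -15 (C = 3*(-5) = -15)
X(o) = o² - 14*o (X(o) = (o² - 15*o) + o = o² - 14*o)
d = 1/706 ≈ 0.0014164
√(X(70) + d) = √(70*(-14 + 70) + 1/706) = √(70*56 + 1/706) = √(3920 + 1/706) = √(2767521/706) = √1953869826/706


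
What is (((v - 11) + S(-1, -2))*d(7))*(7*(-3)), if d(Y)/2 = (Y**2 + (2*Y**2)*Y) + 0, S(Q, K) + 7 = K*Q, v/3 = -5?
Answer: 956970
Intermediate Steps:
v = -15 (v = 3*(-5) = -15)
S(Q, K) = -7 + K*Q
d(Y) = 2*Y**2 + 4*Y**3 (d(Y) = 2*((Y**2 + (2*Y**2)*Y) + 0) = 2*((Y**2 + 2*Y**3) + 0) = 2*(Y**2 + 2*Y**3) = 2*Y**2 + 4*Y**3)
(((v - 11) + S(-1, -2))*d(7))*(7*(-3)) = (((-15 - 11) + (-7 - 2*(-1)))*(7**2*(2 + 4*7)))*(7*(-3)) = ((-26 + (-7 + 2))*(49*(2 + 28)))*(-21) = ((-26 - 5)*(49*30))*(-21) = -31*1470*(-21) = -45570*(-21) = 956970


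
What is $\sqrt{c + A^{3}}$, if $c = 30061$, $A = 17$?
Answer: $3 \sqrt{3886} \approx 187.01$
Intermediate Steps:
$\sqrt{c + A^{3}} = \sqrt{30061 + 17^{3}} = \sqrt{30061 + 4913} = \sqrt{34974} = 3 \sqrt{3886}$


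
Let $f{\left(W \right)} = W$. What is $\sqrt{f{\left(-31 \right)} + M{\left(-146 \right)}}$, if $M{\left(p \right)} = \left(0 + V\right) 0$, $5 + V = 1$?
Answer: $i \sqrt{31} \approx 5.5678 i$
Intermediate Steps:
$V = -4$ ($V = -5 + 1 = -4$)
$M{\left(p \right)} = 0$ ($M{\left(p \right)} = \left(0 - 4\right) 0 = \left(-4\right) 0 = 0$)
$\sqrt{f{\left(-31 \right)} + M{\left(-146 \right)}} = \sqrt{-31 + 0} = \sqrt{-31} = i \sqrt{31}$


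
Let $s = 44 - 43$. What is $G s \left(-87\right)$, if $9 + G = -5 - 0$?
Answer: $1218$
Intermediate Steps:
$s = 1$ ($s = 44 - 43 = 1$)
$G = -14$ ($G = -9 - 5 = -14$)
$G s \left(-87\right) = \left(-14\right) 1 \left(-87\right) = \left(-14\right) \left(-87\right) = 1218$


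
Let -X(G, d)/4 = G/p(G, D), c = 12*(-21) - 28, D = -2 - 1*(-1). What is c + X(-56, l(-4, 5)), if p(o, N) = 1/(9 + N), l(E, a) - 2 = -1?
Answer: 1512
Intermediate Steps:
D = -1 (D = -2 + 1 = -1)
c = -280 (c = -252 - 28 = -280)
l(E, a) = 1 (l(E, a) = 2 - 1 = 1)
X(G, d) = -32*G (X(G, d) = -4*G/(1/(9 - 1)) = -4*G/(1/8) = -4*G/⅛ = -4*G*8 = -32*G)
c + X(-56, l(-4, 5)) = -280 - 32*(-56) = -280 + 1792 = 1512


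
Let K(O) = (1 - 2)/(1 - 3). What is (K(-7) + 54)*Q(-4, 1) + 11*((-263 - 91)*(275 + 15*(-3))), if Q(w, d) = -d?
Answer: -1791349/2 ≈ -8.9567e+5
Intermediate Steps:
K(O) = 1/2 (K(O) = -1/(-2) = -1*(-1/2) = 1/2)
(K(-7) + 54)*Q(-4, 1) + 11*((-263 - 91)*(275 + 15*(-3))) = (1/2 + 54)*(-1*1) + 11*((-263 - 91)*(275 + 15*(-3))) = (109/2)*(-1) + 11*(-354*(275 - 45)) = -109/2 + 11*(-354*230) = -109/2 + 11*(-81420) = -109/2 - 895620 = -1791349/2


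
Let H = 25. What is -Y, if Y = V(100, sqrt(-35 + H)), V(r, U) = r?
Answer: -100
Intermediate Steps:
Y = 100
-Y = -1*100 = -100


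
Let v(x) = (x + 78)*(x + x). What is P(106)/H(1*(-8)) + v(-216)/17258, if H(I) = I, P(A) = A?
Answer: -338105/34516 ≈ -9.7956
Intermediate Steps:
v(x) = 2*x*(78 + x) (v(x) = (78 + x)*(2*x) = 2*x*(78 + x))
P(106)/H(1*(-8)) + v(-216)/17258 = 106/((1*(-8))) + (2*(-216)*(78 - 216))/17258 = 106/(-8) + (2*(-216)*(-138))*(1/17258) = 106*(-1/8) + 59616*(1/17258) = -53/4 + 29808/8629 = -338105/34516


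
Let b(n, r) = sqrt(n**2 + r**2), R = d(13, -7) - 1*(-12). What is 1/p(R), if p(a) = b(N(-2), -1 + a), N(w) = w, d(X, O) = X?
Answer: sqrt(145)/290 ≈ 0.041523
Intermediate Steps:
R = 25 (R = 13 - 1*(-12) = 13 + 12 = 25)
p(a) = sqrt(4 + (-1 + a)**2) (p(a) = sqrt((-2)**2 + (-1 + a)**2) = sqrt(4 + (-1 + a)**2))
1/p(R) = 1/(sqrt(4 + (-1 + 25)**2)) = 1/(sqrt(4 + 24**2)) = 1/(sqrt(4 + 576)) = 1/(sqrt(580)) = 1/(2*sqrt(145)) = sqrt(145)/290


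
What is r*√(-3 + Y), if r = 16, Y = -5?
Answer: 32*I*√2 ≈ 45.255*I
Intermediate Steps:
r*√(-3 + Y) = 16*√(-3 - 5) = 16*√(-8) = 16*(2*I*√2) = 32*I*√2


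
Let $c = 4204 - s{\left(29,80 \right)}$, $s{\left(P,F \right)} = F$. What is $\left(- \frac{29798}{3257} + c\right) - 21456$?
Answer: $- \frac{56480122}{3257} \approx -17341.0$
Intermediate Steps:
$c = 4124$ ($c = 4204 - 80 = 4124$)
$\left(- \frac{29798}{3257} + c\right) - 21456 = \left(- \frac{29798}{3257} + 4124\right) - 21456 = \frac{13402070}{3257} - 21456 = - \frac{56480122}{3257}$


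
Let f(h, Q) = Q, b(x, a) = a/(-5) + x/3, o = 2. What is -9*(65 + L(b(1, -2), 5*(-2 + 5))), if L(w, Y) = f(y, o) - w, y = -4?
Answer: -2982/5 ≈ -596.40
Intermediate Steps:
b(x, a) = -a/5 + x/3 (b(x, a) = a*(-⅕) + x*(⅓) = -a/5 + x/3)
L(w, Y) = 2 - w
-9*(65 + L(b(1, -2), 5*(-2 + 5))) = -9*(65 + (2 - (-⅕*(-2) + (⅓)*1))) = -9*(65 + (2 - (⅖ + ⅓))) = -9*(65 + (2 - 1*11/15)) = -9*(65 + (2 - 11/15)) = -9*(65 + 19/15) = -9*994/15 = -2982/5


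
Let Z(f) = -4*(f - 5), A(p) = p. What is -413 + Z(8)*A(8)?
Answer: -509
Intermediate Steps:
Z(f) = 20 - 4*f (Z(f) = -4*(-5 + f) = 20 - 4*f)
-413 + Z(8)*A(8) = -413 + (20 - 4*8)*8 = -413 + (20 - 32)*8 = -413 - 12*8 = -413 - 96 = -509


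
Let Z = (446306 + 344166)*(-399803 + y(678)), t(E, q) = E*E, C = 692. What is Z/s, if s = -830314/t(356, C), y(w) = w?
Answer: 19992422577416000/415157 ≈ 4.8156e+10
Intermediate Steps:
t(E, q) = E²
Z = -315497137000 (Z = (446306 + 344166)*(-399803 + 678) = 790472*(-399125) = -315497137000)
s = -415157/63368 (s = -830314/(356²) = -830314/126736 = -830314*1/126736 = -415157/63368 ≈ -6.5515)
Z/s = -315497137000/(-415157/63368) = -315497137000*(-63368/415157) = 19992422577416000/415157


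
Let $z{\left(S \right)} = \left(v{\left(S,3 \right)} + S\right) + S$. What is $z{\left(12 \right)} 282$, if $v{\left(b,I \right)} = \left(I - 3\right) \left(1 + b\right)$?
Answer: $6768$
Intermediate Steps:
$v{\left(b,I \right)} = \left(1 + b\right) \left(-3 + I\right)$ ($v{\left(b,I \right)} = \left(-3 + I\right) \left(1 + b\right) = \left(1 + b\right) \left(-3 + I\right)$)
$z{\left(S \right)} = 2 S$ ($z{\left(S \right)} = \left(\left(-3 + 3 - 3 S + 3 S\right) + S\right) + S = \left(0 + S\right) + S = S + S = 2 S$)
$z{\left(12 \right)} 282 = 2 \cdot 12 \cdot 282 = 24 \cdot 282 = 6768$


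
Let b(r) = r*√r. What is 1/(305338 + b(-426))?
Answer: 152669/46654301510 + 213*I*√426/46654301510 ≈ 3.2723e-6 + 9.4231e-8*I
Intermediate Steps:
b(r) = r^(3/2)
1/(305338 + b(-426)) = 1/(305338 + (-426)^(3/2)) = 1/(305338 - 426*I*√426)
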